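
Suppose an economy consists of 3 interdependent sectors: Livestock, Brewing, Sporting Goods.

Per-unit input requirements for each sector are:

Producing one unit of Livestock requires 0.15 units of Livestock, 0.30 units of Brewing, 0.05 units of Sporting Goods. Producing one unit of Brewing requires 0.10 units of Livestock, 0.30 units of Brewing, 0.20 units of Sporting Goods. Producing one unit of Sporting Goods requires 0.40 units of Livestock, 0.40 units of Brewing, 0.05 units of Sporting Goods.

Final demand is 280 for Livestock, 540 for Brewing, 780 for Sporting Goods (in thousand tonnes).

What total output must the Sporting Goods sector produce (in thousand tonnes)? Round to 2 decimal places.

x_3 = 1310.32

I − A =
  [   0.85    -0.10    -0.40]
  [  -0.30     0.70    -0.40]
  [  -0.05    -0.20     0.95]
Cofactors of I−A, C_ij = (−1)^(i+j)·(minor ij) (rows/columns in the sector order above):
  C_11 = (0.70)(0.95) − (-0.40)(-0.20) = 0.5850
  C_12 = −[(-0.30)(0.95) − (-0.40)(-0.05)] = 0.3050
  C_13 = (-0.30)(-0.20) − (0.70)(-0.05) = 0.0950
  C_21 = −[(-0.10)(0.95) − (-0.40)(-0.20)] = 0.1750
  C_22 = (0.85)(0.95) − (-0.40)(-0.05) = 0.7875
  C_23 = −[(0.85)(-0.20) − (-0.10)(-0.05)] = 0.1750
  C_31 = (-0.10)(-0.40) − (-0.40)(0.70) = 0.3200
  C_32 = −[(0.85)(-0.40) − (-0.40)(-0.30)] = 0.4600
  C_33 = (0.85)(0.70) − (-0.10)(-0.30) = 0.5650
det(I−A) = Σ_j (I−A)_1j·C_1j = (0.85)(0.5850) + (-0.10)(0.3050) + (-0.40)(0.0950) = 0.42875
adj(I−A) = Cᵀ =
  [ 0.5850   0.1750   0.3200]
  [ 0.3050   0.7875   0.4600]
  [ 0.0950   0.1750   0.5650]
(I − A)⁻¹ = adj(I−A) / det(I−A) ≈
  [   1.3644     0.4082     0.7464]
  [   0.7114     1.8367     1.0729]
  [   0.2216     0.4082     1.3178]
x = (I − A)⁻¹ d = adj(I−A)·d / det(I−A), with det(I−A) = 0.42875:
  x_1 = (0.5850·280 + 0.1750·540 + 0.3200·780) / 0.42875 = 507.90 / 0.42875 ≈ 1184.61
  x_2 = (0.3050·280 + 0.7875·540 + 0.4600·780) / 0.42875 = 869.45 / 0.42875 ≈ 2027.87
  x_3 = (0.0950·280 + 0.1750·540 + 0.5650·780) / 0.42875 = 561.80 / 0.42875 ≈ 1310.32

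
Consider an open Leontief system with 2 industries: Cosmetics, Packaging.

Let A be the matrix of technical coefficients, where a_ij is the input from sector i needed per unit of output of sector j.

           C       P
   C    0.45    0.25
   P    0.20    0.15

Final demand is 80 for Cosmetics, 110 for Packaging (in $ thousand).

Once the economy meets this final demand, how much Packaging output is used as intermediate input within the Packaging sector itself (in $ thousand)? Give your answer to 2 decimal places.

z_PP = 27.49

I − A =
  [   0.55    -0.25]
  [  -0.20     0.85]
det(I−A) = (0.55)(0.85) − (-0.25)(-0.20) = 0.4175
adj(I−A) = [[0.85, 0.25], [0.20, 0.55]]
(I − A)⁻¹ = adj(I−A) / det(I−A) ≈
  [   2.0359     0.5988]
  [   0.4790     1.3174]
First solve x = (I − A)⁻¹ d = adj(I−A)·d / det(I−A); in particular x_P = (0.20·80 + 0.55·110) / 0.4175 = 76.50 / 0.4175 ≈ 183.2335.
Intermediate flow from P to P: z_PP = a_PP · x_P = 0.15 × 76.50 / 0.4175 = 11.475 / 0.4175 ≈ 27.49.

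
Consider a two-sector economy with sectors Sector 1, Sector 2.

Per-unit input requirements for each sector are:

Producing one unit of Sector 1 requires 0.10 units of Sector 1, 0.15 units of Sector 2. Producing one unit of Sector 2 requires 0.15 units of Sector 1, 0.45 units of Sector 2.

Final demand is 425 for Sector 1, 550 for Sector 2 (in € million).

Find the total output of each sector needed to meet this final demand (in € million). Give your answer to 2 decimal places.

x_1 = 669.31, x_2 = 1182.54

I − A =
  [   0.90    -0.15]
  [  -0.15     0.55]
det(I−A) = (0.90)(0.55) − (-0.15)(-0.15) = 0.4725
adj(I−A) = [[0.55, 0.15], [0.15, 0.90]]
(I − A)⁻¹ = adj(I−A) / det(I−A) ≈
  [   1.1640     0.3175]
  [   0.3175     1.9048]
x = (I − A)⁻¹ d = adj(I−A)·d / det(I−A), with det(I−A) = 0.4725:
  x_1 = (0.55·425 + 0.15·550) / 0.4725 = 316.25 / 0.4725 ≈ 669.31
  x_2 = (0.15·425 + 0.90·550) / 0.4725 = 558.75 / 0.4725 ≈ 1182.54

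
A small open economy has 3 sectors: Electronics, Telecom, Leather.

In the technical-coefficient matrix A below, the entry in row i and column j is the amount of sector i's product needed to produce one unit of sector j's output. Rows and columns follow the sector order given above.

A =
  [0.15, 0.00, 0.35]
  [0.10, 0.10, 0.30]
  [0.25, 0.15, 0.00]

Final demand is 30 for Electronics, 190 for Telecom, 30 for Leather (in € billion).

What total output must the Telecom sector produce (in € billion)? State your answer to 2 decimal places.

I − A =
  [   0.85     0.00    -0.35]
  [  -0.10     0.90    -0.30]
  [  -0.25    -0.15     1.00]
Cofactors of I−A, C_ij = (−1)^(i+j)·(minor ij) (rows/columns in the sector order above):
  C_11 = (0.90)(1.00) − (-0.30)(-0.15) = 0.8550
  C_12 = −[(-0.10)(1.00) − (-0.30)(-0.25)] = 0.1750
  C_13 = (-0.10)(-0.15) − (0.90)(-0.25) = 0.2400
  C_21 = −[(0.00)(1.00) − (-0.35)(-0.15)] = 0.0525
  C_22 = (0.85)(1.00) − (-0.35)(-0.25) = 0.7625
  C_23 = −[(0.85)(-0.15) − (0.00)(-0.25)] = 0.1275
  C_31 = (0.00)(-0.30) − (-0.35)(0.90) = 0.3150
  C_32 = −[(0.85)(-0.30) − (-0.35)(-0.10)] = 0.2900
  C_33 = (0.85)(0.90) − (0.00)(-0.10) = 0.7650
det(I−A) = Σ_j (I−A)_1j·C_1j = (0.85)(0.8550) + (0.00)(0.1750) + (-0.35)(0.2400) = 0.64275
adj(I−A) = Cᵀ =
  [ 0.8550   0.0525   0.3150]
  [ 0.1750   0.7625   0.2900]
  [ 0.2400   0.1275   0.7650]
(I − A)⁻¹ = adj(I−A) / det(I−A) ≈
  [   1.3302     0.0817     0.4901]
  [   0.2723     1.1863     0.4512]
  [   0.3734     0.1984     1.1902]
x = (I − A)⁻¹ d = adj(I−A)·d / det(I−A), with det(I−A) = 0.64275:
  x_E = (0.8550·30 + 0.0525·190 + 0.3150·30) / 0.64275 = 45.075 / 0.64275 ≈ 70.13
  x_T = (0.1750·30 + 0.7625·190 + 0.2900·30) / 0.64275 = 158.825 / 0.64275 ≈ 247.10
  x_L = (0.2400·30 + 0.1275·190 + 0.7650·30) / 0.64275 = 54.375 / 0.64275 ≈ 84.60

x_T = 247.10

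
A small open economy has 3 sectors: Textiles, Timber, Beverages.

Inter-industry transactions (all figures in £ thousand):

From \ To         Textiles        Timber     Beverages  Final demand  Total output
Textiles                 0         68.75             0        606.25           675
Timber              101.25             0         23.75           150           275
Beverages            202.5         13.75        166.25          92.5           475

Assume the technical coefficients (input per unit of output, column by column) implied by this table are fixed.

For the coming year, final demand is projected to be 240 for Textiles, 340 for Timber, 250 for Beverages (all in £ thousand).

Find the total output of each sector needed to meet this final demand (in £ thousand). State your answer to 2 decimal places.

x_1 = 345.15, x_2 = 420.59, x_3 = 576.27

Technical coefficients a_ij = z_ij / X_j:
  a_11 = 0/675 = 0.00, a_21 = 101.25/675 = 0.15, a_31 = 202.5/675 = 0.30
  a_12 = 68.75/275 = 0.25, a_22 = 0/275 = 0.00, a_32 = 13.75/275 = 0.05
  a_13 = 0/475 = 0.00, a_23 = 23.75/475 = 0.05, a_33 = 166.25/475 = 0.35
I − A =
  [   1.00    -0.25     0.00]
  [  -0.15     1.00    -0.05]
  [  -0.30    -0.05     0.65]
Cofactors of I−A, C_ij = (−1)^(i+j)·(minor ij) (rows/columns in the sector order above):
  C_11 = (1.00)(0.65) − (-0.05)(-0.05) = 0.6475
  C_12 = −[(-0.15)(0.65) − (-0.05)(-0.30)] = 0.1125
  C_13 = (-0.15)(-0.05) − (1.00)(-0.30) = 0.3075
  C_21 = −[(-0.25)(0.65) − (0.00)(-0.05)] = 0.1625
  C_22 = (1.00)(0.65) − (0.00)(-0.30) = 0.6500
  C_23 = −[(1.00)(-0.05) − (-0.25)(-0.30)] = 0.1250
  C_31 = (-0.25)(-0.05) − (0.00)(1.00) = 0.0125
  C_32 = −[(1.00)(-0.05) − (0.00)(-0.15)] = 0.0500
  C_33 = (1.00)(1.00) − (-0.25)(-0.15) = 0.9625
det(I−A) = Σ_j (I−A)_1j·C_1j = (1.00)(0.6475) + (-0.25)(0.1125) + (0.00)(0.3075) = 0.619375
adj(I−A) = Cᵀ =
  [ 0.6475   0.1625   0.0125]
  [ 0.1125   0.6500   0.0500]
  [ 0.3075   0.1250   0.9625]
(I − A)⁻¹ = adj(I−A) / det(I−A) ≈
  [   1.0454     0.2624     0.0202]
  [   0.1816     1.0494     0.0807]
  [   0.4965     0.2018     1.5540]
x = (I − A)⁻¹ d = adj(I−A)·d / det(I−A), with det(I−A) = 0.619375:
  x_1 = (0.6475·240 + 0.1625·340 + 0.0125·250) / 0.619375 = 213.775 / 0.619375 ≈ 345.15
  x_2 = (0.1125·240 + 0.6500·340 + 0.0500·250) / 0.619375 = 260.50 / 0.619375 ≈ 420.59
  x_3 = (0.3075·240 + 0.1250·340 + 0.9625·250) / 0.619375 = 356.925 / 0.619375 ≈ 576.27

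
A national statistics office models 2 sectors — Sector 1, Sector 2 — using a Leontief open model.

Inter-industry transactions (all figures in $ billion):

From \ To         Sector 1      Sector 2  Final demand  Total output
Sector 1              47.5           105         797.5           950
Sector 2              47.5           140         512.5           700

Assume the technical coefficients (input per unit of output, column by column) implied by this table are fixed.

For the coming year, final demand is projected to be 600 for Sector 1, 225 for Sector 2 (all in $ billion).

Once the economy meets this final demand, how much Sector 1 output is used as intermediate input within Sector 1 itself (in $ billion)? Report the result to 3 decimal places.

Technical coefficients a_ij = z_ij / X_j:
  a_11 = 47.5/950 = 0.05, a_21 = 47.5/950 = 0.05
  a_12 = 105/700 = 0.15, a_22 = 140/700 = 0.20
I − A =
  [   0.95    -0.15]
  [  -0.05     0.80]
det(I−A) = (0.95)(0.80) − (-0.15)(-0.05) = 0.7525
adj(I−A) = [[0.80, 0.15], [0.05, 0.95]]
(I − A)⁻¹ = adj(I−A) / det(I−A) ≈
  [   1.0631     0.1993]
  [   0.0664     1.2625]
First solve x = (I − A)⁻¹ d = adj(I−A)·d / det(I−A); in particular x_1 = (0.80·600 + 0.15·225) / 0.7525 = 513.75 / 0.7525 ≈ 682.72425.
Intermediate flow from 1 to 1: z_11 = a_11 · x_1 = 0.05 × 513.75 / 0.7525 = 25.6875 / 0.7525 ≈ 34.136.

z_11 = 34.136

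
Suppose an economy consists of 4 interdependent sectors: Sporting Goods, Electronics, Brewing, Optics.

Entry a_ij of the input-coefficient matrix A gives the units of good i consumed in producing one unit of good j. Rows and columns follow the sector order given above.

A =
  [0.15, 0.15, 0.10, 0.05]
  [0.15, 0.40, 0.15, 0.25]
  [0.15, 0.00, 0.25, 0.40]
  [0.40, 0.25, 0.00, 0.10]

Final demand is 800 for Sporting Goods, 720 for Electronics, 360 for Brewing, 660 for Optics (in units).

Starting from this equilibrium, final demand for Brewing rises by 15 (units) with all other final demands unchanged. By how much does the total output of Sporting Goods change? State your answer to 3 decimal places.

I − A =
  [   0.85    -0.15    -0.10    -0.05]
  [  -0.15     0.60    -0.15    -0.25]
  [  -0.15     0.00     0.75    -0.40]
  [  -0.40    -0.25     0.00     0.90]
Compute the cofactors C_ij = (−1)^(i+j)·(3×3 minor ij) of I−A; the adjugate is their transpose:
adj(I−A) = Cᵀ =
  [ 0.343125   0.120625   0.069875   0.083625]
  [ 0.220500   0.529250   0.135250   0.219375]
  [ 0.182625   0.131125   0.356750   0.205125]
  [ 0.213750   0.200625   0.068625   0.353250]
det(I−A) = Σ_j (I−A)_1j·C_1j = (0.85)(0.343125) + (-0.15)(0.220500) + (-0.10)(0.182625) + (-0.05)(0.213750) = 0.22963125
(I − A)⁻¹ = adj(I−A) / det(I−A) ≈
  [   1.4942     0.5253     0.3043     0.3642]
  [   0.9602     2.3048     0.5890     0.9553]
  [   0.7953     0.5710     1.5536     0.8933]
  [   0.9308     0.8737     0.2988     1.5383]
Δx = (I − A)⁻¹ Δd with Δd having +15 in the Brewing component and 0 elsewhere.
So Δx_1 = L_13 · (+15), where L_13 = adj(I−A)_13 / det(I−A) = 0.069875 / 0.22963125.
Δx_1 = 0.069875 × (+15) / 0.22963125 = 1.048125 / 0.22963125 ≈ 4.564.

Δx_1 = 4.564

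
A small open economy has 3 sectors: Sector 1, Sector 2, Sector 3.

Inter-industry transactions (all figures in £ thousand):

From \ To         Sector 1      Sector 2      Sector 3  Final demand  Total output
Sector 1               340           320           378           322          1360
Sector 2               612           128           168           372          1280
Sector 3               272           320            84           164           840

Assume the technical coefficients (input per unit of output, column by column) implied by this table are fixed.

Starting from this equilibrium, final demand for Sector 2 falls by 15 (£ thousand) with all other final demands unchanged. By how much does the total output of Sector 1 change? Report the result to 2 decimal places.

Δx_1 = -15.48

Technical coefficients a_ij = z_ij / X_j:
  a_11 = 340/1360 = 0.25, a_21 = 612/1360 = 0.45, a_31 = 272/1360 = 0.20
  a_12 = 320/1280 = 0.25, a_22 = 128/1280 = 0.10, a_32 = 320/1280 = 0.25
  a_13 = 378/840 = 0.45, a_23 = 168/840 = 0.20, a_33 = 84/840 = 0.10
I − A =
  [   0.75    -0.25    -0.45]
  [  -0.45     0.90    -0.20]
  [  -0.20    -0.25     0.90]
Cofactors of I−A, C_ij = (−1)^(i+j)·(minor ij) (rows/columns in the sector order above):
  C_11 = (0.90)(0.90) − (-0.20)(-0.25) = 0.7600
  C_12 = −[(-0.45)(0.90) − (-0.20)(-0.20)] = 0.4450
  C_13 = (-0.45)(-0.25) − (0.90)(-0.20) = 0.2925
  C_21 = −[(-0.25)(0.90) − (-0.45)(-0.25)] = 0.3375
  C_22 = (0.75)(0.90) − (-0.45)(-0.20) = 0.5850
  C_23 = −[(0.75)(-0.25) − (-0.25)(-0.20)] = 0.2375
  C_31 = (-0.25)(-0.20) − (-0.45)(0.90) = 0.4550
  C_32 = −[(0.75)(-0.20) − (-0.45)(-0.45)] = 0.3525
  C_33 = (0.75)(0.90) − (-0.25)(-0.45) = 0.5625
det(I−A) = Σ_j (I−A)_1j·C_1j = (0.75)(0.7600) + (-0.25)(0.4450) + (-0.45)(0.2925) = 0.327125
adj(I−A) = Cᵀ =
  [ 0.7600   0.3375   0.4550]
  [ 0.4450   0.5850   0.3525]
  [ 0.2925   0.2375   0.5625]
(I − A)⁻¹ = adj(I−A) / det(I−A) ≈
  [   2.3233     1.0317     1.3909]
  [   1.3603     1.7883     1.0776]
  [   0.8942     0.7260     1.7195]
Δx = (I − A)⁻¹ Δd with Δd having -15 in the Sector 2 component and 0 elsewhere.
So Δx_1 = L_12 · (-15), where L_12 = adj(I−A)_12 / det(I−A) = 0.3375 / 0.327125.
Δx_1 = 0.3375 × (-15) / 0.327125 = -5.0625 / 0.327125 ≈ -15.48.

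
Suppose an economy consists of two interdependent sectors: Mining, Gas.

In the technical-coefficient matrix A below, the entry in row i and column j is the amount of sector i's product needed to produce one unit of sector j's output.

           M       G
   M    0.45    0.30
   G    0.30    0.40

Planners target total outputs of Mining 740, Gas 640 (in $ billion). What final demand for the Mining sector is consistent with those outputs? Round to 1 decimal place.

I − A =
  [   0.55    -0.30]
  [  -0.30     0.60]
d = (I − A) x:
  d_M = (+0.55)·740 + (-0.30)·640 = 215.0
  d_G = (-0.30)·740 + (+0.60)·640 = 162.0

d_M = 215.0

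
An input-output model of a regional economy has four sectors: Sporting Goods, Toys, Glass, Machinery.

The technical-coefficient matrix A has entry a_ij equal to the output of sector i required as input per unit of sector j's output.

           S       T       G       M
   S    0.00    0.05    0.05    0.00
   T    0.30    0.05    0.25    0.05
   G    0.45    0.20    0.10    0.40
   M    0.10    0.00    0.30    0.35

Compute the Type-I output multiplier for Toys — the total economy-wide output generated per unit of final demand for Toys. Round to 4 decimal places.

I − A =
  [   1.00    -0.05    -0.05     0.00]
  [  -0.30     0.95    -0.25    -0.05]
  [  -0.45    -0.20     0.90    -0.40]
  [  -0.10     0.00    -0.30     0.65]
Compute the cofactors C_ij = (−1)^(i+j)·(3×3 minor ij) of I−A; the adjugate is their transpose:
adj(I−A) = Cᵀ =
  [ 0.406250   0.029750   0.039750   0.026750]
  [ 0.233875   0.448375   0.187500   0.149875]
  [ 0.355875   0.146625   0.607500   0.385125]
  [ 0.226750   0.072250   0.286500   0.761500]
det(I−A) = Σ_j (I−A)_1j·C_1j = (1.00)(0.406250) + (-0.05)(0.233875) + (-0.05)(0.355875) + (0.00)(0.226750) = 0.3767625
(I − A)⁻¹ = adj(I−A) / det(I−A) ≈
  [   1.07827     0.07896     0.10550     0.07100]
  [   0.62075     1.19007     0.49766     0.39780]
  [   0.94456     0.38917     1.61242     1.02220]
  [   0.60184     0.19177     0.76043     2.02117]
The output multiplier for sector j is the column-j sum of the Leontief inverse (I − A)⁻¹ = adj(I−A) / det(I−A).
Column T of adj(I−A): (0.029750, 0.448375, 0.146625, 0.072250); det(I−A) = 0.3767625.
m_T = (0.029750 + 0.448375 + 0.146625 + 0.072250) / 0.3767625 = 0.697 / 0.3767625 ≈ 1.8500.

m_T = 1.8500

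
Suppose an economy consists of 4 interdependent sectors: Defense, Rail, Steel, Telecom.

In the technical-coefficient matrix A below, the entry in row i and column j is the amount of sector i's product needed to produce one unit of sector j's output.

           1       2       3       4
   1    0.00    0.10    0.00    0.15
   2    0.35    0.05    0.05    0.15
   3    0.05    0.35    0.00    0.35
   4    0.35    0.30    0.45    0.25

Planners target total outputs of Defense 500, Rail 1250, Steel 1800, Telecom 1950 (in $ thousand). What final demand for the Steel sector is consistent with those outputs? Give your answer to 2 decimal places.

d_3 = 655.00

I − A =
  [   1.00    -0.10     0.00    -0.15]
  [  -0.35     0.95    -0.05    -0.15]
  [  -0.05    -0.35     1.00    -0.35]
  [  -0.35    -0.30    -0.45     0.75]
d = (I − A) x:
  d_1 = (+1.00)·500 + (-0.10)·1250 + (+0.00)·1800 + (-0.15)·1950 = 82.50
  d_2 = (-0.35)·500 + (+0.95)·1250 + (-0.05)·1800 + (-0.15)·1950 = 630.00
  d_3 = (-0.05)·500 + (-0.35)·1250 + (+1.00)·1800 + (-0.35)·1950 = 655.00
  d_4 = (-0.35)·500 + (-0.30)·1250 + (-0.45)·1800 + (+0.75)·1950 = 102.50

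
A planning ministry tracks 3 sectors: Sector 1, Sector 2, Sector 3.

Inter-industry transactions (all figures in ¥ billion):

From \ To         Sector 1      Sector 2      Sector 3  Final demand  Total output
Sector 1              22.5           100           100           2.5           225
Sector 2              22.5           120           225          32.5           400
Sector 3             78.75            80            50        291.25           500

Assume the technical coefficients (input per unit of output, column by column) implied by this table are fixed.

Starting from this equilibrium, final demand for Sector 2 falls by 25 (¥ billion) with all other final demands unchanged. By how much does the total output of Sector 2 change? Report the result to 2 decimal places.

Δx_2 = -49.85

Technical coefficients a_ij = z_ij / X_j:
  a_11 = 22.5/225 = 0.10, a_21 = 22.5/225 = 0.10, a_31 = 78.75/225 = 0.35
  a_12 = 100/400 = 0.25, a_22 = 120/400 = 0.30, a_32 = 80/400 = 0.20
  a_13 = 100/500 = 0.20, a_23 = 225/500 = 0.45, a_33 = 50/500 = 0.10
I − A =
  [   0.90    -0.25    -0.20]
  [  -0.10     0.70    -0.45]
  [  -0.35    -0.20     0.90]
Cofactors of I−A, C_ij = (−1)^(i+j)·(minor ij) (rows/columns in the sector order above):
  C_11 = (0.70)(0.90) − (-0.45)(-0.20) = 0.5400
  C_12 = −[(-0.10)(0.90) − (-0.45)(-0.35)] = 0.2475
  C_13 = (-0.10)(-0.20) − (0.70)(-0.35) = 0.2650
  C_21 = −[(-0.25)(0.90) − (-0.20)(-0.20)] = 0.2650
  C_22 = (0.90)(0.90) − (-0.20)(-0.35) = 0.7400
  C_23 = −[(0.90)(-0.20) − (-0.25)(-0.35)] = 0.2675
  C_31 = (-0.25)(-0.45) − (-0.20)(0.70) = 0.2525
  C_32 = −[(0.90)(-0.45) − (-0.20)(-0.10)] = 0.4250
  C_33 = (0.90)(0.70) − (-0.25)(-0.10) = 0.6050
det(I−A) = Σ_j (I−A)_1j·C_1j = (0.90)(0.5400) + (-0.25)(0.2475) + (-0.20)(0.2650) = 0.371125
adj(I−A) = Cᵀ =
  [ 0.5400   0.2650   0.2525]
  [ 0.2475   0.7400   0.4250]
  [ 0.2650   0.2675   0.6050]
(I − A)⁻¹ = adj(I−A) / det(I−A) ≈
  [   1.4550     0.7140     0.6804]
  [   0.6669     1.9939     1.1452]
  [   0.7140     0.7208     1.6302]
Δx = (I − A)⁻¹ Δd with Δd having -25 in the Sector 2 component and 0 elsewhere.
So Δx_2 = L_22 · (-25), where L_22 = adj(I−A)_22 / det(I−A) = 0.7400 / 0.371125.
Δx_2 = 0.7400 × (-25) / 0.371125 = -18.50 / 0.371125 ≈ -49.85.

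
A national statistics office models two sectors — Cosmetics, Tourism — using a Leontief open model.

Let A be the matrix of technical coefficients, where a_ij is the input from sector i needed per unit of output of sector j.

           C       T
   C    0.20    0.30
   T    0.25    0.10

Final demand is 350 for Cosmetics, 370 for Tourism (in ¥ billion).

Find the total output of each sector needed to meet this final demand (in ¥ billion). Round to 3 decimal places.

I − A =
  [   0.80    -0.30]
  [  -0.25     0.90]
det(I−A) = (0.80)(0.90) − (-0.30)(-0.25) = 0.6450
adj(I−A) = [[0.90, 0.30], [0.25, 0.80]]
(I − A)⁻¹ = adj(I−A) / det(I−A) ≈
  [   1.3953     0.4651]
  [   0.3876     1.2403]
x = (I − A)⁻¹ d = adj(I−A)·d / det(I−A), with det(I−A) = 0.6450:
  x_C = (0.90·350 + 0.30·370) / 0.6450 = 426.00 / 0.6450 ≈ 660.465
  x_T = (0.25·350 + 0.80·370) / 0.6450 = 383.50 / 0.6450 ≈ 594.574

x_C = 660.465, x_T = 594.574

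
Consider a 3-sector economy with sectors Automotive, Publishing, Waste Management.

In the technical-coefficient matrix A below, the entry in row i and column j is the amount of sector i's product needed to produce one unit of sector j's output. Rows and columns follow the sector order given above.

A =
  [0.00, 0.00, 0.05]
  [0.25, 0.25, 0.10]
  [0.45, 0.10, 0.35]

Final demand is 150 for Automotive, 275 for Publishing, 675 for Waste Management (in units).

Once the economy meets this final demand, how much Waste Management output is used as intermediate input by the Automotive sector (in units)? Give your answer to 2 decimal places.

I − A =
  [   1.00     0.00    -0.05]
  [  -0.25     0.75    -0.10]
  [  -0.45    -0.10     0.65]
Cofactors of I−A, C_ij = (−1)^(i+j)·(minor ij) (rows/columns in the sector order above):
  C_11 = (0.75)(0.65) − (-0.10)(-0.10) = 0.4775
  C_12 = −[(-0.25)(0.65) − (-0.10)(-0.45)] = 0.2075
  C_13 = (-0.25)(-0.10) − (0.75)(-0.45) = 0.3625
  C_21 = −[(0.00)(0.65) − (-0.05)(-0.10)] = 0.0050
  C_22 = (1.00)(0.65) − (-0.05)(-0.45) = 0.6275
  C_23 = −[(1.00)(-0.10) − (0.00)(-0.45)] = 0.1000
  C_31 = (0.00)(-0.10) − (-0.05)(0.75) = 0.0375
  C_32 = −[(1.00)(-0.10) − (-0.05)(-0.25)] = 0.1125
  C_33 = (1.00)(0.75) − (0.00)(-0.25) = 0.7500
det(I−A) = Σ_j (I−A)_1j·C_1j = (1.00)(0.4775) + (0.00)(0.2075) + (-0.05)(0.3625) = 0.459375
adj(I−A) = Cᵀ =
  [ 0.4775   0.0050   0.0375]
  [ 0.2075   0.6275   0.1125]
  [ 0.3625   0.1000   0.7500]
(I − A)⁻¹ = adj(I−A) / det(I−A) ≈
  [   1.0395     0.0109     0.0816]
  [   0.4517     1.3660     0.2449]
  [   0.7891     0.2177     1.6327]
First solve x = (I − A)⁻¹ d = adj(I−A)·d / det(I−A); in particular x_A = (0.4775·150 + 0.0050·275 + 0.0375·675) / 0.459375 = 98.3125 / 0.459375 ≈ 214.0136.
Intermediate flow from W to A: z_WA = a_WA · x_A = 0.45 × 98.3125 / 0.459375 = 44.240625 / 0.459375 ≈ 96.31.

z_WA = 96.31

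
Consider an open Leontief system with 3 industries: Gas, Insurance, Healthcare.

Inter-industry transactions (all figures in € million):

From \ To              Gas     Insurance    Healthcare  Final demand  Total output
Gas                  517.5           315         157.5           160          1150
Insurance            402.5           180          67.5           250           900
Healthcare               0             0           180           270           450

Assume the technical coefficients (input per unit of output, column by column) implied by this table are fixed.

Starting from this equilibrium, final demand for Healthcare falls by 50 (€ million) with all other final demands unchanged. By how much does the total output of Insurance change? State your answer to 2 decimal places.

Δx_I = -53.81

Technical coefficients a_ij = z_ij / X_j:
  a_GG = 517.5/1150 = 0.45, a_IG = 402.5/1150 = 0.35, a_HG = 0/1150 = 0.00
  a_GI = 315/900 = 0.35, a_II = 180/900 = 0.20, a_HI = 0/900 = 0.00
  a_GH = 157.5/450 = 0.35, a_IH = 67.5/450 = 0.15, a_HH = 180/450 = 0.40
I − A =
  [   0.55    -0.35    -0.35]
  [  -0.35     0.80    -0.15]
  [   0.00     0.00     0.60]
Cofactors of I−A, C_ij = (−1)^(i+j)·(minor ij) (rows/columns in the sector order above):
  C_11 = (0.80)(0.60) − (-0.15)(0.00) = 0.4800
  C_12 = −[(-0.35)(0.60) − (-0.15)(0.00)] = 0.2100
  C_13 = (-0.35)(0.00) − (0.80)(0.00) = 0.0000
  C_21 = −[(-0.35)(0.60) − (-0.35)(0.00)] = 0.2100
  C_22 = (0.55)(0.60) − (-0.35)(0.00) = 0.3300
  C_23 = −[(0.55)(0.00) − (-0.35)(0.00)] = 0.0000
  C_31 = (-0.35)(-0.15) − (-0.35)(0.80) = 0.3325
  C_32 = −[(0.55)(-0.15) − (-0.35)(-0.35)] = 0.2050
  C_33 = (0.55)(0.80) − (-0.35)(-0.35) = 0.3175
det(I−A) = Σ_j (I−A)_1j·C_1j = (0.55)(0.4800) + (-0.35)(0.2100) + (-0.35)(0.0000) = 0.1905
adj(I−A) = Cᵀ =
  [ 0.4800   0.2100   0.3325]
  [ 0.2100   0.3300   0.2050]
  [ 0.0000   0.0000   0.3175]
(I − A)⁻¹ = adj(I−A) / det(I−A) ≈
  [   2.5197     1.1024     1.7454]
  [   1.1024     1.7323     1.0761]
  [   0.0000     0.0000     1.6667]
Δx = (I − A)⁻¹ Δd with Δd having -50 in the Healthcare component and 0 elsewhere.
So Δx_I = L_IH · (-50), where L_IH = adj(I−A)_IH / det(I−A) = 0.2050 / 0.1905.
Δx_I = 0.2050 × (-50) / 0.1905 = -10.25 / 0.1905 ≈ -53.81.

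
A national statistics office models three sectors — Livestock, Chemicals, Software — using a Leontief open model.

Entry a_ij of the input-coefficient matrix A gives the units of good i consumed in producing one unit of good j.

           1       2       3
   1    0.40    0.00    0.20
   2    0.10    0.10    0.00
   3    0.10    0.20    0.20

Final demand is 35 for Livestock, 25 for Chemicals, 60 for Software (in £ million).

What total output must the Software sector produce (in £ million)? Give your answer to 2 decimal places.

x_3 = 95.73

I − A =
  [   0.60     0.00    -0.20]
  [  -0.10     0.90     0.00]
  [  -0.10    -0.20     0.80]
Cofactors of I−A, C_ij = (−1)^(i+j)·(minor ij) (rows/columns in the sector order above):
  C_11 = (0.90)(0.80) − (0.00)(-0.20) = 0.7200
  C_12 = −[(-0.10)(0.80) − (0.00)(-0.10)] = 0.0800
  C_13 = (-0.10)(-0.20) − (0.90)(-0.10) = 0.1100
  C_21 = −[(0.00)(0.80) − (-0.20)(-0.20)] = 0.0400
  C_22 = (0.60)(0.80) − (-0.20)(-0.10) = 0.4600
  C_23 = −[(0.60)(-0.20) − (0.00)(-0.10)] = 0.1200
  C_31 = (0.00)(0.00) − (-0.20)(0.90) = 0.1800
  C_32 = −[(0.60)(0.00) − (-0.20)(-0.10)] = 0.0200
  C_33 = (0.60)(0.90) − (0.00)(-0.10) = 0.5400
det(I−A) = Σ_j (I−A)_1j·C_1j = (0.60)(0.7200) + (0.00)(0.0800) + (-0.20)(0.1100) = 0.4100
adj(I−A) = Cᵀ =
  [ 0.7200   0.0400   0.1800]
  [ 0.0800   0.4600   0.0200]
  [ 0.1100   0.1200   0.5400]
(I − A)⁻¹ = adj(I−A) / det(I−A) ≈
  [   1.7561     0.0976     0.4390]
  [   0.1951     1.1220     0.0488]
  [   0.2683     0.2927     1.3171]
x = (I − A)⁻¹ d = adj(I−A)·d / det(I−A), with det(I−A) = 0.4100:
  x_1 = (0.7200·35 + 0.0400·25 + 0.1800·60) / 0.4100 = 37.00 / 0.4100 ≈ 90.24
  x_2 = (0.0800·35 + 0.4600·25 + 0.0200·60) / 0.4100 = 15.50 / 0.4100 ≈ 37.80
  x_3 = (0.1100·35 + 0.1200·25 + 0.5400·60) / 0.4100 = 39.25 / 0.4100 ≈ 95.73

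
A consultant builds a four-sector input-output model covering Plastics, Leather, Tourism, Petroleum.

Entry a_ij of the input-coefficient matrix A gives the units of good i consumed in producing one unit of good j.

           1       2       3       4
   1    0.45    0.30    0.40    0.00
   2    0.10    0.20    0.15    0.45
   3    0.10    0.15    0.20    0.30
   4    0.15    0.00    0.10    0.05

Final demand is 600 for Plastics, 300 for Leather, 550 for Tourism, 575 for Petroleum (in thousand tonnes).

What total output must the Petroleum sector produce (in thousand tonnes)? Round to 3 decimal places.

I − A =
  [   0.55    -0.30    -0.40     0.00]
  [  -0.10     0.80    -0.15    -0.45]
  [  -0.10    -0.15     0.80    -0.30]
  [  -0.15     0.00    -0.10     0.95]
Compute the cofactors C_ij = (−1)^(i+j)·(3×3 minor ij) of I−A; the adjugate is their transpose:
adj(I−A) = Cᵀ =
  [ 0.555875   0.276000   0.360250   0.244500]
  [ 0.152500   0.345500   0.168125   0.216750]
  [ 0.136375   0.120375   0.369250   0.173625]
  [ 0.102125   0.056250   0.095750   0.273125]
det(I−A) = Σ_j (I−A)_1j·C_1j = (0.55)(0.555875) + (-0.30)(0.152500) + (-0.40)(0.136375) + (0.00)(0.102125) = 0.20543125
(I − A)⁻¹ = adj(I−A) / det(I−A) ≈
  [   2.7059     1.3435     1.7536     1.1902]
  [   0.7423     1.6818     0.8184     1.0551]
  [   0.6638     0.5860     1.7974     0.8452]
  [   0.4971     0.2738     0.4661     1.3295]
x = (I − A)⁻¹ d = adj(I−A)·d / det(I−A), with det(I−A) = 0.20543125:
  x_1 = (0.555875·600 + 0.276000·300 + 0.360250·550 + 0.244500·575) / 0.20543125 = 755.05 / 0.20543125 ≈ 3675.439
  x_2 = (0.152500·600 + 0.345500·300 + 0.168125·550 + 0.216750·575) / 0.20543125 = 412.25 / 0.20543125 ≈ 2006.754
  x_3 = (0.136375·600 + 0.120375·300 + 0.369250·550 + 0.173625·575) / 0.20543125 = 420.859375 / 0.20543125 ≈ 2048.663
  x_4 = (0.102125·600 + 0.056250·300 + 0.095750·550 + 0.273125·575) / 0.20543125 = 287.859375 / 0.20543125 ≈ 1401.244

x_4 = 1401.244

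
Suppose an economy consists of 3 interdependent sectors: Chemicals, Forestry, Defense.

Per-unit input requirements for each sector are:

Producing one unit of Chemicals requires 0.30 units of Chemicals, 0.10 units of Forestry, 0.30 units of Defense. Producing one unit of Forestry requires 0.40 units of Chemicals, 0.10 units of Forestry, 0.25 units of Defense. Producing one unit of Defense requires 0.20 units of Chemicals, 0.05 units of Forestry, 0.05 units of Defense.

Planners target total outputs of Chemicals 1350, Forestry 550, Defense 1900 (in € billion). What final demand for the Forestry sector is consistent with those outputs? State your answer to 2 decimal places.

I − A =
  [   0.70    -0.40    -0.20]
  [  -0.10     0.90    -0.05]
  [  -0.30    -0.25     0.95]
d = (I − A) x:
  d_1 = (+0.70)·1350 + (-0.40)·550 + (-0.20)·1900 = 345.00
  d_2 = (-0.10)·1350 + (+0.90)·550 + (-0.05)·1900 = 265.00
  d_3 = (-0.30)·1350 + (-0.25)·550 + (+0.95)·1900 = 1262.50

d_2 = 265.00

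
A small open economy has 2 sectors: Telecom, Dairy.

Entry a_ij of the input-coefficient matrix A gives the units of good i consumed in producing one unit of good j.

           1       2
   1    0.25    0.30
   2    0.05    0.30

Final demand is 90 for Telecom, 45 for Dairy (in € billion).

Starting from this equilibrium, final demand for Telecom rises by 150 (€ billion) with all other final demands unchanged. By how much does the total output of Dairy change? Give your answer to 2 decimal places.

Δx_2 = 14.71

I − A =
  [   0.75    -0.30]
  [  -0.05     0.70]
det(I−A) = (0.75)(0.70) − (-0.30)(-0.05) = 0.5100
adj(I−A) = [[0.70, 0.30], [0.05, 0.75]]
(I − A)⁻¹ = adj(I−A) / det(I−A) ≈
  [   1.3725     0.5882]
  [   0.0980     1.4706]
Δx = (I − A)⁻¹ Δd with Δd having +150 in the Telecom component and 0 elsewhere.
So Δx_2 = L_21 · (+150), where L_21 = adj(I−A)_21 / det(I−A) = 0.05 / 0.5100.
Δx_2 = 0.05 × (+150) / 0.5100 = 7.50 / 0.5100 ≈ 14.71.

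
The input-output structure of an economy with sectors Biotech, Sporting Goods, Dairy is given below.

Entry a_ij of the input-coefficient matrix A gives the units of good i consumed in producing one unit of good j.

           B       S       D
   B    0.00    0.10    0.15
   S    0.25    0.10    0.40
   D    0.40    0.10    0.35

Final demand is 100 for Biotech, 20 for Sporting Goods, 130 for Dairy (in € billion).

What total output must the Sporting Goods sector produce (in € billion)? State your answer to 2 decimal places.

x_S = 221.81

I − A =
  [   1.00    -0.10    -0.15]
  [  -0.25     0.90    -0.40]
  [  -0.40    -0.10     0.65]
Cofactors of I−A, C_ij = (−1)^(i+j)·(minor ij) (rows/columns in the sector order above):
  C_11 = (0.90)(0.65) − (-0.40)(-0.10) = 0.5450
  C_12 = −[(-0.25)(0.65) − (-0.40)(-0.40)] = 0.3225
  C_13 = (-0.25)(-0.10) − (0.90)(-0.40) = 0.3850
  C_21 = −[(-0.10)(0.65) − (-0.15)(-0.10)] = 0.0800
  C_22 = (1.00)(0.65) − (-0.15)(-0.40) = 0.5900
  C_23 = −[(1.00)(-0.10) − (-0.10)(-0.40)] = 0.1400
  C_31 = (-0.10)(-0.40) − (-0.15)(0.90) = 0.1750
  C_32 = −[(1.00)(-0.40) − (-0.15)(-0.25)] = 0.4375
  C_33 = (1.00)(0.90) − (-0.10)(-0.25) = 0.8750
det(I−A) = Σ_j (I−A)_1j·C_1j = (1.00)(0.5450) + (-0.10)(0.3225) + (-0.15)(0.3850) = 0.4550
adj(I−A) = Cᵀ =
  [ 0.5450   0.0800   0.1750]
  [ 0.3225   0.5900   0.4375]
  [ 0.3850   0.1400   0.8750]
(I − A)⁻¹ = adj(I−A) / det(I−A) ≈
  [   1.1978     0.1758     0.3846]
  [   0.7088     1.2967     0.9615]
  [   0.8462     0.3077     1.9231]
x = (I − A)⁻¹ d = adj(I−A)·d / det(I−A), with det(I−A) = 0.4550:
  x_B = (0.5450·100 + 0.0800·20 + 0.1750·130) / 0.4550 = 78.85 / 0.4550 ≈ 173.30
  x_S = (0.3225·100 + 0.5900·20 + 0.4375·130) / 0.4550 = 100.925 / 0.4550 ≈ 221.81
  x_D = (0.3850·100 + 0.1400·20 + 0.8750·130) / 0.4550 = 155.05 / 0.4550 ≈ 340.77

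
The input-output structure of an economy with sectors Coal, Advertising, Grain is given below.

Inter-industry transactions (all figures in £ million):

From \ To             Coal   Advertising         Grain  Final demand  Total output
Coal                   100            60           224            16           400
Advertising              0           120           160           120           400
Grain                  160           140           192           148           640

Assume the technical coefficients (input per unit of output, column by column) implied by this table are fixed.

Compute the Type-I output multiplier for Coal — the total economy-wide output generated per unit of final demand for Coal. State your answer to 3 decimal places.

m_C = 4.143

Technical coefficients a_ij = z_ij / X_j:
  a_CC = 100/400 = 0.25, a_AC = 0/400 = 0.00, a_GC = 160/400 = 0.40
  a_CA = 60/400 = 0.15, a_AA = 120/400 = 0.30, a_GA = 140/400 = 0.35
  a_CG = 224/640 = 0.35, a_AG = 160/640 = 0.25, a_GG = 192/640 = 0.30
I − A =
  [   0.75    -0.15    -0.35]
  [   0.00     0.70    -0.25]
  [  -0.40    -0.35     0.70]
Cofactors of I−A, C_ij = (−1)^(i+j)·(minor ij) (rows/columns in the sector order above):
  C_11 = (0.70)(0.70) − (-0.25)(-0.35) = 0.4025
  C_12 = −[(0.00)(0.70) − (-0.25)(-0.40)] = 0.1000
  C_13 = (0.00)(-0.35) − (0.70)(-0.40) = 0.2800
  C_21 = −[(-0.15)(0.70) − (-0.35)(-0.35)] = 0.2275
  C_22 = (0.75)(0.70) − (-0.35)(-0.40) = 0.3850
  C_23 = −[(0.75)(-0.35) − (-0.15)(-0.40)] = 0.3225
  C_31 = (-0.15)(-0.25) − (-0.35)(0.70) = 0.2825
  C_32 = −[(0.75)(-0.25) − (-0.35)(0.00)] = 0.1875
  C_33 = (0.75)(0.70) − (-0.15)(0.00) = 0.5250
det(I−A) = Σ_j (I−A)_1j·C_1j = (0.75)(0.4025) + (-0.15)(0.1000) + (-0.35)(0.2800) = 0.188875
adj(I−A) = Cᵀ =
  [ 0.4025   0.2275   0.2825]
  [ 0.1000   0.3850   0.1875]
  [ 0.2800   0.3225   0.5250]
(I − A)⁻¹ = adj(I−A) / det(I−A) ≈
  [   2.1310     1.2045     1.4957]
  [   0.5295     2.0384     0.9927]
  [   1.4825     1.7075     2.7796]
The output multiplier for sector j is the column-j sum of the Leontief inverse (I − A)⁻¹ = adj(I−A) / det(I−A).
Column C of adj(I−A): (0.4025, 0.1000, 0.2800); det(I−A) = 0.188875.
m_C = (0.4025 + 0.1000 + 0.2800) / 0.188875 = 0.7825 / 0.188875 ≈ 4.143.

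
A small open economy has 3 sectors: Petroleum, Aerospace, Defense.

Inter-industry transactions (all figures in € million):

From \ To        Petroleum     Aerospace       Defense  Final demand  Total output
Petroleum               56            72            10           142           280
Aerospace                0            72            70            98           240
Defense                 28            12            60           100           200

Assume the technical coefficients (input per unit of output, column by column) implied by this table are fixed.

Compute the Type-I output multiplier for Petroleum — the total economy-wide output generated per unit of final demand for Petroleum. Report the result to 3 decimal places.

Technical coefficients a_ij = z_ij / X_j:
  a_11 = 56/280 = 0.20, a_21 = 0/280 = 0.00, a_31 = 28/280 = 0.10
  a_12 = 72/240 = 0.30, a_22 = 72/240 = 0.30, a_32 = 12/240 = 0.05
  a_13 = 10/200 = 0.05, a_23 = 70/200 = 0.35, a_33 = 60/200 = 0.30
I − A =
  [   0.80    -0.30    -0.05]
  [   0.00     0.70    -0.35]
  [  -0.10    -0.05     0.70]
Cofactors of I−A, C_ij = (−1)^(i+j)·(minor ij) (rows/columns in the sector order above):
  C_11 = (0.70)(0.70) − (-0.35)(-0.05) = 0.4725
  C_12 = −[(0.00)(0.70) − (-0.35)(-0.10)] = 0.0350
  C_13 = (0.00)(-0.05) − (0.70)(-0.10) = 0.0700
  C_21 = −[(-0.30)(0.70) − (-0.05)(-0.05)] = 0.2125
  C_22 = (0.80)(0.70) − (-0.05)(-0.10) = 0.5550
  C_23 = −[(0.80)(-0.05) − (-0.30)(-0.10)] = 0.0700
  C_31 = (-0.30)(-0.35) − (-0.05)(0.70) = 0.1400
  C_32 = −[(0.80)(-0.35) − (-0.05)(0.00)] = 0.2800
  C_33 = (0.80)(0.70) − (-0.30)(0.00) = 0.5600
det(I−A) = Σ_j (I−A)_1j·C_1j = (0.80)(0.4725) + (-0.30)(0.0350) + (-0.05)(0.0700) = 0.3640
adj(I−A) = Cᵀ =
  [ 0.4725   0.2125   0.1400]
  [ 0.0350   0.5550   0.2800]
  [ 0.0700   0.0700   0.5600]
(I − A)⁻¹ = adj(I−A) / det(I−A) ≈
  [   1.2981     0.5838     0.3846]
  [   0.0962     1.5247     0.7692]
  [   0.1923     0.1923     1.5385]
The output multiplier for sector j is the column-j sum of the Leontief inverse (I − A)⁻¹ = adj(I−A) / det(I−A).
Column 1 of adj(I−A): (0.4725, 0.0350, 0.0700); det(I−A) = 0.3640.
m_1 = (0.4725 + 0.0350 + 0.0700) / 0.3640 = 0.5775 / 0.3640 ≈ 1.587.

m_1 = 1.587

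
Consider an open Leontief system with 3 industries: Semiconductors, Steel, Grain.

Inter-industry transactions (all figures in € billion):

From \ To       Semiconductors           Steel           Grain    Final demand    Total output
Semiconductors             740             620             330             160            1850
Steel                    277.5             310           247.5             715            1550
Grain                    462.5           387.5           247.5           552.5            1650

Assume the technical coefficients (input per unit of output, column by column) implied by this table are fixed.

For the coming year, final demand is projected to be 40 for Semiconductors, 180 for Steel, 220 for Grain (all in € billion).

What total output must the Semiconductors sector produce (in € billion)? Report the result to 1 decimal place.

x_1 = 530.5

Technical coefficients a_ij = z_ij / X_j:
  a_11 = 740/1850 = 0.40, a_21 = 277.5/1850 = 0.15, a_31 = 462.5/1850 = 0.25
  a_12 = 620/1550 = 0.40, a_22 = 310/1550 = 0.20, a_32 = 387.5/1550 = 0.25
  a_13 = 330/1650 = 0.20, a_23 = 247.5/1650 = 0.15, a_33 = 247.5/1650 = 0.15
I − A =
  [   0.60    -0.40    -0.20]
  [  -0.15     0.80    -0.15]
  [  -0.25    -0.25     0.85]
Cofactors of I−A, C_ij = (−1)^(i+j)·(minor ij) (rows/columns in the sector order above):
  C_11 = (0.80)(0.85) − (-0.15)(-0.25) = 0.6425
  C_12 = −[(-0.15)(0.85) − (-0.15)(-0.25)] = 0.1650
  C_13 = (-0.15)(-0.25) − (0.80)(-0.25) = 0.2375
  C_21 = −[(-0.40)(0.85) − (-0.20)(-0.25)] = 0.3900
  C_22 = (0.60)(0.85) − (-0.20)(-0.25) = 0.4600
  C_23 = −[(0.60)(-0.25) − (-0.40)(-0.25)] = 0.2500
  C_31 = (-0.40)(-0.15) − (-0.20)(0.80) = 0.2200
  C_32 = −[(0.60)(-0.15) − (-0.20)(-0.15)] = 0.1200
  C_33 = (0.60)(0.80) − (-0.40)(-0.15) = 0.4200
det(I−A) = Σ_j (I−A)_1j·C_1j = (0.60)(0.6425) + (-0.40)(0.1650) + (-0.20)(0.2375) = 0.2720
adj(I−A) = Cᵀ =
  [ 0.6425   0.3900   0.2200]
  [ 0.1650   0.4600   0.1200]
  [ 0.2375   0.2500   0.4200]
(I − A)⁻¹ = adj(I−A) / det(I−A) ≈
  [   2.3621     1.4338     0.8088]
  [   0.6066     1.6912     0.4412]
  [   0.8732     0.9191     1.5441]
x = (I − A)⁻¹ d = adj(I−A)·d / det(I−A), with det(I−A) = 0.2720:
  x_1 = (0.6425·40 + 0.3900·180 + 0.2200·220) / 0.2720 = 144.30 / 0.2720 ≈ 530.5
  x_2 = (0.1650·40 + 0.4600·180 + 0.1200·220) / 0.2720 = 115.80 / 0.2720 ≈ 425.7
  x_3 = (0.2375·40 + 0.2500·180 + 0.4200·220) / 0.2720 = 146.90 / 0.2720 ≈ 540.1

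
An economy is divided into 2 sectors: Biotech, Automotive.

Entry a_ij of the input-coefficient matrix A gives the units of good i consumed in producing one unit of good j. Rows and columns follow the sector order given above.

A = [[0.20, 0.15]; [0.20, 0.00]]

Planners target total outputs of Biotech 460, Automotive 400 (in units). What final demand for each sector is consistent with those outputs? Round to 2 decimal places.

d_1 = 308.00, d_2 = 308.00

I − A =
  [   0.80    -0.15]
  [  -0.20     1.00]
d = (I − A) x:
  d_1 = (+0.80)·460 + (-0.15)·400 = 308.00
  d_2 = (-0.20)·460 + (+1.00)·400 = 308.00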